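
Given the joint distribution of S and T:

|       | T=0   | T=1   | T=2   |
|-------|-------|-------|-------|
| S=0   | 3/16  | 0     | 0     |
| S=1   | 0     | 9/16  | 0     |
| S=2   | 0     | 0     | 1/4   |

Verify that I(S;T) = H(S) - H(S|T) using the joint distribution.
Left side, from I(S;T) = H(S) + H(T) - H(S,T):
Marginal P(S) (row sums):
  P(S=0) = 3/16 + 0 + 0 = 3/16
  P(S=1) = 0 + 9/16 + 0 = 9/16
  P(S=2) = 0 + 0 + 1/4 = 1/4
Marginal P(T) (column sums):
  P(T=0) = 3/16 + 0 + 0 = 3/16
  P(T=1) = 0 + 9/16 + 0 = 9/16
  P(T=2) = 0 + 0 + 1/4 = 1/4

H(S) = -[(3/16)·log₂(3/16) + (9/16)·log₂(9/16) + (1/4)·log₂(1/4)]
  = 0.4528 + 0.4669 + 0.5000
  = 1.4197 bits
H(T) = -[(3/16)·log₂(3/16) + (9/16)·log₂(9/16) + (1/4)·log₂(1/4)]
  = 0.4528 + 0.4669 + 0.5000
  = 1.4197 bits
H(S,T) = -[(3/16)·log₂(3/16) + (9/16)·log₂(9/16) + (1/4)·log₂(1/4)]
  = 0.4528 + 0.4669 + 0.5000
  = 1.4197 bits

I(S;T) = H(S) + H(T) - H(S,T)
  = 1.4197 + 1.4197 - 1.4197
  = 1.4197 bits

Right side, with H(S|T) computed directly from the conditional probabilities:
H(S|T) = -Σ P(S,T)·log₂ P(S|T), where P(S|T) = P(S,T) / P(T)
  (cells with P(S,T) = 0 contribute 0)
  (S=0,T=0): P(S|T) = (3/16)/(3/16) = 1;  -(3/16)·log₂(1) = 0.0000
  (S=1,T=1): P(S|T) = (9/16)/(9/16) = 1;  -(9/16)·log₂(1) = 0.0000
  (S=2,T=2): P(S|T) = (1/4)/(1/4) = 1;  -(1/4)·log₂(1) = 0.0000
H(S|T) = 0.0000 + 0.0000 + 0.0000
  = 0.0000 bits
H(S) - H(S|T) = 1.4197 - 0.0000 = 1.4197 bits

Both sides equal 1.4197 bits, so I(S;T) = H(S) - H(S|T) ✓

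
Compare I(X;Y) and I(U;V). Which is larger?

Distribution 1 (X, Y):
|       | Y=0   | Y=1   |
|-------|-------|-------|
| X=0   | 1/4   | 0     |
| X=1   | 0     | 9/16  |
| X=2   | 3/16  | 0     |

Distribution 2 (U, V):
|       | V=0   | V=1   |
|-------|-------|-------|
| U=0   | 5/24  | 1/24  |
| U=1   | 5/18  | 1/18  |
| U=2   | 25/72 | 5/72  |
Distribution 1 (X, Y):
Marginal P(X) (row sums):
  P(X=0) = 1/4 + 0 = 1/4
  P(X=1) = 0 + 9/16 = 9/16
  P(X=2) = 3/16 + 0 = 3/16
Marginal P(Y) (column sums):
  P(Y=0) = 1/4 + 0 + 3/16 = 7/16
  P(Y=1) = 0 + 9/16 + 0 = 9/16

H(X) = -[(1/4)·log₂(1/4) + (9/16)·log₂(9/16) + (3/16)·log₂(3/16)]
  = 0.5000 + 0.4669 + 0.4528
  = 1.4197 bits
H(Y) = -[(7/16)·log₂(7/16) + (9/16)·log₂(9/16)]
  = 0.5218 + 0.4669
  = 0.9887 bits
H(X,Y) = -[(1/4)·log₂(1/4) + (9/16)·log₂(9/16) + (3/16)·log₂(3/16)]
  = 0.5000 + 0.4669 + 0.4528
  = 1.4197 bits

I(X;Y) = H(X) + H(Y) - H(X,Y)
  = 1.4197 + 0.9887 - 1.4197
  = 0.9887 bits

Distribution 2 (U, V):
Marginal P(U) (row sums):
  P(U=0) = 5/24 + 1/24 = 1/4
  P(U=1) = 5/18 + 1/18 = 1/3
  P(U=2) = 25/72 + 5/72 = 5/12
Marginal P(V) (column sums):
  P(V=0) = 5/24 + 5/18 + 25/72 = 5/6
  P(V=1) = 1/24 + 1/18 + 5/72 = 1/6

H(U) = -[(1/4)·log₂(1/4) + (1/3)·log₂(1/3) + (5/12)·log₂(5/12)]
  = 0.5000 + 0.5283 + 0.5263
  = 1.5546 bits
H(V) = -[(5/6)·log₂(5/6) + (1/6)·log₂(1/6)]
  = 0.2192 + 0.4308
  = 0.6500 bits
H(U,V) = -[(5/24)·log₂(5/24) + (1/24)·log₂(1/24) + (5/18)·log₂(5/18) + (1/18)·log₂(1/18) + (25/72)·log₂(25/72) + (5/72)·log₂(5/72)]
  = 0.4715 + 0.1910 + 0.5133 + 0.2317 + 0.5299 + 0.2672
  = 2.2046 bits

I(U;V) = H(U) + H(V) - H(U,V)
  = 1.5546 + 0.6500 - 2.2046
  = 0.0000 bits

I(X;Y) = 0.9887 bits > I(U;V) = 0.0000 bits, so (X, Y) has the higher mutual information (stronger dependence).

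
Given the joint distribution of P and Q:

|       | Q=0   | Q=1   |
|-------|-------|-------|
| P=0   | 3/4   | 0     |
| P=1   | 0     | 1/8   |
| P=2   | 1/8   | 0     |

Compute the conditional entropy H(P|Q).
Marginal P(Q) (column sums):
  P(Q=0) = 3/4 + 0 + 1/8 = 7/8
  P(Q=1) = 0 + 1/8 + 0 = 1/8

H(P|Q) = -Σ P(P,Q)·log₂ P(P|Q), where P(P|Q) = P(P,Q) / P(Q)
  (cells with P(P,Q) = 0 contribute 0)
  (P=0,Q=0): P(P|Q) = (3/4)/(7/8) = 6/7;  -(3/4)·log₂(6/7) = 0.1668
  (P=1,Q=1): P(P|Q) = (1/8)/(1/8) = 1;  -(1/8)·log₂(1) = 0.0000
  (P=2,Q=0): P(P|Q) = (1/8)/(7/8) = 1/7;  -(1/8)·log₂(1/7) = 0.3509
H(P|Q) = 0.1668 + 0.0000 + 0.3509
  = 0.5177 bits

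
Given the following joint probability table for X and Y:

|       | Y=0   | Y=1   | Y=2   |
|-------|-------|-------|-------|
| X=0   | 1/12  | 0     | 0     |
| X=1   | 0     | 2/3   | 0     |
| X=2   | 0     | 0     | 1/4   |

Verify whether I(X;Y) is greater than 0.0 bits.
Marginal P(X) (row sums):
  P(X=0) = 1/12 + 0 + 0 = 1/12
  P(X=1) = 0 + 2/3 + 0 = 2/3
  P(X=2) = 0 + 0 + 1/4 = 1/4
Marginal P(Y) (column sums):
  P(Y=0) = 1/12 + 0 + 0 = 1/12
  P(Y=1) = 0 + 2/3 + 0 = 2/3
  P(Y=2) = 0 + 0 + 1/4 = 1/4

H(X) = -[(1/12)·log₂(1/12) + (2/3)·log₂(2/3) + (1/4)·log₂(1/4)]
  = 0.2987 + 0.3900 + 0.5000
  = 1.1887 bits
H(Y) = -[(1/12)·log₂(1/12) + (2/3)·log₂(2/3) + (1/4)·log₂(1/4)]
  = 0.2987 + 0.3900 + 0.5000
  = 1.1887 bits
H(X,Y) = -[(1/12)·log₂(1/12) + (2/3)·log₂(2/3) + (1/4)·log₂(1/4)]
  = 0.2987 + 0.3900 + 0.5000
  = 1.1887 bits

I(X;Y) = H(X) + H(Y) - H(X,Y)
  = 1.1887 + 1.1887 - 1.1887
  = 1.1887 bits

Yes. I(X;Y) = 1.1887 bits, which is > 0.0 bits.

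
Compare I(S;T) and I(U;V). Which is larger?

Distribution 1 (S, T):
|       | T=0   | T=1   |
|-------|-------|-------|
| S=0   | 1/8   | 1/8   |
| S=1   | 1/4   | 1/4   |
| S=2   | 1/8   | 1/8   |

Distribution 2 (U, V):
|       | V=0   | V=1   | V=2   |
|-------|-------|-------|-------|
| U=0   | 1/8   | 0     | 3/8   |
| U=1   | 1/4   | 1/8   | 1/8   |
Distribution 1 (S, T):
Marginal P(S) (row sums):
  P(S=0) = 1/8 + 1/8 = 1/4
  P(S=1) = 1/4 + 1/4 = 1/2
  P(S=2) = 1/8 + 1/8 = 1/4
Marginal P(T) (column sums):
  P(T=0) = 1/8 + 1/4 + 1/8 = 1/2
  P(T=1) = 1/8 + 1/4 + 1/8 = 1/2

H(S) = -[(1/4)·log₂(1/4) + (1/2)·log₂(1/2) + (1/4)·log₂(1/4)]
  = 0.5000 + 0.5000 + 0.5000
  = 1.5000 bits
H(T) = -[(1/2)·log₂(1/2) + (1/2)·log₂(1/2)]
  = 0.5000 + 0.5000
  = 1.0000 bits
H(S,T) = -[(1/8)·log₂(1/8) + (1/8)·log₂(1/8) + (1/4)·log₂(1/4) + (1/4)·log₂(1/4) + (1/8)·log₂(1/8) + (1/8)·log₂(1/8)]
  = 0.3750 + 0.3750 + 0.5000 + 0.5000 + 0.3750 + 0.3750
  = 2.5000 bits

I(S;T) = H(S) + H(T) - H(S,T)
  = 1.5000 + 1.0000 - 2.5000
  = 0.0000 bits

Distribution 2 (U, V):
Marginal P(U) (row sums):
  P(U=0) = 1/8 + 0 + 3/8 = 1/2
  P(U=1) = 1/4 + 1/8 + 1/8 = 1/2
Marginal P(V) (column sums):
  P(V=0) = 1/8 + 1/4 = 3/8
  P(V=1) = 0 + 1/8 = 1/8
  P(V=2) = 3/8 + 1/8 = 1/2

H(U) = -[(1/2)·log₂(1/2) + (1/2)·log₂(1/2)]
  = 0.5000 + 0.5000
  = 1.0000 bits
H(V) = -[(3/8)·log₂(3/8) + (1/8)·log₂(1/8) + (1/2)·log₂(1/2)]
  = 0.5306 + 0.3750 + 0.5000
  = 1.4056 bits
H(U,V) = -[(1/8)·log₂(1/8) + (3/8)·log₂(3/8) + (1/4)·log₂(1/4) + (1/8)·log₂(1/8) + (1/8)·log₂(1/8)]
  = 0.3750 + 0.5306 + 0.5000 + 0.3750 + 0.3750
  = 2.1556 bits

I(U;V) = H(U) + H(V) - H(U,V)
  = 1.0000 + 1.4056 - 2.1556
  = 0.2500 bits

I(U;V) = 0.2500 bits > I(S;T) = 0.0000 bits, so (U, V) has the higher mutual information (stronger dependence).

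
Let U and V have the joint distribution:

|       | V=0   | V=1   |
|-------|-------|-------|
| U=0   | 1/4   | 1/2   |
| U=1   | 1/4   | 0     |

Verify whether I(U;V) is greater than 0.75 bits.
Marginal P(U) (row sums):
  P(U=0) = 1/4 + 1/2 = 3/4
  P(U=1) = 1/4 + 0 = 1/4
Marginal P(V) (column sums):
  P(V=0) = 1/4 + 1/4 = 1/2
  P(V=1) = 1/2 + 0 = 1/2

H(U) = -[(3/4)·log₂(3/4) + (1/4)·log₂(1/4)]
  = 0.3113 + 0.5000
  = 0.8113 bits
H(V) = -[(1/2)·log₂(1/2) + (1/2)·log₂(1/2)]
  = 0.5000 + 0.5000
  = 1.0000 bits
H(U,V) = -[(1/4)·log₂(1/4) + (1/2)·log₂(1/2) + (1/4)·log₂(1/4)]
  = 0.5000 + 0.5000 + 0.5000
  = 1.5000 bits

I(U;V) = H(U) + H(V) - H(U,V)
  = 0.8113 + 1.0000 - 1.5000
  = 0.3113 bits

No. I(U;V) = 0.3113 bits, which is ≤ 0.75 bits.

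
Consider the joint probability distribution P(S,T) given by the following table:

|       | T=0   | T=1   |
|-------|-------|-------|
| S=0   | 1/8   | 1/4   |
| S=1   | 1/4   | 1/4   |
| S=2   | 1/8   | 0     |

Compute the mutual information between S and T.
Marginal P(S) (row sums):
  P(S=0) = 1/8 + 1/4 = 3/8
  P(S=1) = 1/4 + 1/4 = 1/2
  P(S=2) = 1/8 + 0 = 1/8
Marginal P(T) (column sums):
  P(T=0) = 1/8 + 1/4 + 1/8 = 1/2
  P(T=1) = 1/4 + 1/4 + 0 = 1/2

H(S) = -[(3/8)·log₂(3/8) + (1/2)·log₂(1/2) + (1/8)·log₂(1/8)]
  = 0.5306 + 0.5000 + 0.3750
  = 1.4056 bits
H(T) = -[(1/2)·log₂(1/2) + (1/2)·log₂(1/2)]
  = 0.5000 + 0.5000
  = 1.0000 bits
H(S,T) = -[(1/8)·log₂(1/8) + (1/4)·log₂(1/4) + (1/4)·log₂(1/4) + (1/4)·log₂(1/4) + (1/8)·log₂(1/8)]
  = 0.3750 + 0.5000 + 0.5000 + 0.5000 + 0.3750
  = 2.2500 bits

I(S;T) = H(S) + H(T) - H(S,T)
  = 1.4056 + 1.0000 - 2.2500
  = 0.1556 bits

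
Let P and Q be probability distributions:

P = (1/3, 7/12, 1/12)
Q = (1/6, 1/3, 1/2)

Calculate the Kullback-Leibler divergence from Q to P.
D(P||Q) = Σ P(i) log₂(P(i)/Q(i))
  i=0: (1/3) × log₂((1/3)/(1/6)) = (1/3) × log₂(2) = 0.3333
  i=1: (7/12) × log₂((7/12)/(1/3)) = (7/12) × log₂(7/4) = 0.4710
  i=2: (1/12) × log₂((1/12)/(1/2)) = (1/12) × log₂(1/6) = -0.2154
D(P||Q) = 0.3333 + 0.4710 - 0.2154
  = 0.5889 bits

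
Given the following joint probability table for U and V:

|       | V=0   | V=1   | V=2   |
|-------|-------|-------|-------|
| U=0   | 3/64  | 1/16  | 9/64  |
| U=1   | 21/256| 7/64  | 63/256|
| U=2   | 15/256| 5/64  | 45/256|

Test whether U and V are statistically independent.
Marginal P(U) (row sums):
  P(U=0) = 3/64 + 1/16 + 9/64 = 1/4
  P(U=1) = 21/256 + 7/64 + 63/256 = 7/16
  P(U=2) = 15/256 + 5/64 + 45/256 = 5/16
Marginal P(V) (column sums):
  P(V=0) = 3/64 + 21/256 + 15/256 = 3/16
  P(V=1) = 1/16 + 7/64 + 5/64 = 1/4
  P(V=2) = 9/64 + 63/256 + 45/256 = 9/16

U and V are independent iff P(U=i,V=j) = P(U=i)·P(V=j) for every cell.
  P(U=0)·P(V=0) = 1/4 × 3/16 = 3/64 = P(U=0,V=0) ✓
  P(U=0)·P(V=1) = 1/4 × 1/4 = 1/16 = P(U=0,V=1) ✓
  P(U=0)·P(V=2) = 1/4 × 9/16 = 9/64 = P(U=0,V=2) ✓
  P(U=1)·P(V=0) = 7/16 × 3/16 = 21/256 = P(U=1,V=0) ✓
  P(U=1)·P(V=1) = 7/16 × 1/4 = 7/64 = P(U=1,V=1) ✓
  P(U=1)·P(V=2) = 7/16 × 9/16 = 63/256 = P(U=1,V=2) ✓
  P(U=2)·P(V=0) = 5/16 × 3/16 = 15/256 = P(U=2,V=0) ✓
  P(U=2)·P(V=1) = 5/16 × 1/4 = 5/64 = P(U=2,V=1) ✓
  P(U=2)·P(V=2) = 5/16 × 9/16 = 45/256 = P(U=2,V=2) ✓

Yes, U and V are independent: every cell factors, so I(U;V) = 0 bits.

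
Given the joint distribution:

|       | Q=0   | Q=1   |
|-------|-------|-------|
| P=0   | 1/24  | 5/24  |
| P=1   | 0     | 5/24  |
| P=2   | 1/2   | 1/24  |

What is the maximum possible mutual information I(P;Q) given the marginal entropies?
The upper bound on mutual information is I(P;Q) ≤ min(H(P), H(Q)).

Marginal P(P) (row sums):
  P(P=0) = 1/24 + 5/24 = 1/4
  P(P=1) = 0 + 5/24 = 5/24
  P(P=2) = 1/2 + 1/24 = 13/24
Marginal P(Q) (column sums):
  P(Q=0) = 1/24 + 0 + 1/2 = 13/24
  P(Q=1) = 5/24 + 5/24 + 1/24 = 11/24

H(P) = -[(1/4)·log₂(1/4) + (5/24)·log₂(5/24) + (13/24)·log₂(13/24)]
  = 0.5000 + 0.4715 + 0.4791
  = 1.4506 bits
H(Q) = -[(13/24)·log₂(13/24) + (11/24)·log₂(11/24)]
  = 0.4791 + 0.5159
  = 0.9950 bits

Maximum possible I(P;Q) = min(1.4506, 0.9950) = 0.9950 bits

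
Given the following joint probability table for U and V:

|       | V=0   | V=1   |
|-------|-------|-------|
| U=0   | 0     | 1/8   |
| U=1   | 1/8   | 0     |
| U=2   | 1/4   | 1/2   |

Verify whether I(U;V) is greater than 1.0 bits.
Marginal P(U) (row sums):
  P(U=0) = 0 + 1/8 = 1/8
  P(U=1) = 1/8 + 0 = 1/8
  P(U=2) = 1/4 + 1/2 = 3/4
Marginal P(V) (column sums):
  P(V=0) = 0 + 1/8 + 1/4 = 3/8
  P(V=1) = 1/8 + 0 + 1/2 = 5/8

H(U) = -[(1/8)·log₂(1/8) + (1/8)·log₂(1/8) + (3/4)·log₂(3/4)]
  = 0.3750 + 0.3750 + 0.3113
  = 1.0613 bits
H(V) = -[(3/8)·log₂(3/8) + (5/8)·log₂(5/8)]
  = 0.5306 + 0.4238
  = 0.9544 bits
H(U,V) = -[(1/8)·log₂(1/8) + (1/8)·log₂(1/8) + (1/4)·log₂(1/4) + (1/2)·log₂(1/2)]
  = 0.3750 + 0.3750 + 0.5000 + 0.5000
  = 1.7500 bits

I(U;V) = H(U) + H(V) - H(U,V)
  = 1.0613 + 0.9544 - 1.7500
  = 0.2657 bits

No. I(U;V) = 0.2657 bits, which is ≤ 1.0 bits.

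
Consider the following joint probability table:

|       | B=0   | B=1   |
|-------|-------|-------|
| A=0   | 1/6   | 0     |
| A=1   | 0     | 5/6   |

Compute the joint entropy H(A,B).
H(A,B) = -Σ P(A,B) log₂ P(A,B), summed over the non-zero cells:
H(A,B) = -[(1/6)·log₂(1/6) + (5/6)·log₂(5/6)]
  = 0.4308 + 0.2192
  = 0.6500 bits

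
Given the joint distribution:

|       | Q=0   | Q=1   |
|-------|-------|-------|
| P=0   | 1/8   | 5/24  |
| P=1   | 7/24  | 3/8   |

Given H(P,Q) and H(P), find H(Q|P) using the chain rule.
From the chain rule: H(P,Q) = H(P) + H(Q|P)
Therefore: H(Q|P) = H(P,Q) - H(P)

H(P,Q) = -[(1/8)·log₂(1/8) + (5/24)·log₂(5/24) + (7/24)·log₂(7/24) + (3/8)·log₂(3/8)]
  = 0.3750 + 0.4715 + 0.5185 + 0.5306
  = 1.8956 bits
Marginal P(P) (row sums):
  P(P=0) = 1/8 + 5/24 = 1/3
  P(P=1) = 7/24 + 3/8 = 2/3
H(P) = -[(1/3)·log₂(1/3) + (2/3)·log₂(2/3)]
  = 0.5283 + 0.3900
  = 0.9183 bits

H(Q|P) = 1.8956 - 0.9183 = 0.9773 bits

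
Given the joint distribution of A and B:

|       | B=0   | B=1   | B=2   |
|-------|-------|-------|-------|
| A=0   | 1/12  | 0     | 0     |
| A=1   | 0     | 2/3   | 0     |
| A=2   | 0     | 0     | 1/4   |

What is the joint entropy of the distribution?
H(A,B) = -Σ P(A,B) log₂ P(A,B), summed over the non-zero cells:
H(A,B) = -[(1/12)·log₂(1/12) + (2/3)·log₂(2/3) + (1/4)·log₂(1/4)]
  = 0.2987 + 0.3900 + 0.5000
  = 1.1887 bits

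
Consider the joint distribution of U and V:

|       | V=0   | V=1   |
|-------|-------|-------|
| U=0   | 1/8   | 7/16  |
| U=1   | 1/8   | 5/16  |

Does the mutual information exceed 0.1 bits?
Marginal P(U) (row sums):
  P(U=0) = 1/8 + 7/16 = 9/16
  P(U=1) = 1/8 + 5/16 = 7/16
Marginal P(V) (column sums):
  P(V=0) = 1/8 + 1/8 = 1/4
  P(V=1) = 7/16 + 5/16 = 3/4

H(U) = -[(9/16)·log₂(9/16) + (7/16)·log₂(7/16)]
  = 0.4669 + 0.5218
  = 0.9887 bits
H(V) = -[(1/4)·log₂(1/4) + (3/4)·log₂(3/4)]
  = 0.5000 + 0.3113
  = 0.8113 bits
H(U,V) = -[(1/8)·log₂(1/8) + (7/16)·log₂(7/16) + (1/8)·log₂(1/8) + (5/16)·log₂(5/16)]
  = 0.3750 + 0.5218 + 0.3750 + 0.5244
  = 1.7962 bits

I(U;V) = H(U) + H(V) - H(U,V)
  = 0.9887 + 0.8113 - 1.7962
  = 0.0038 bits

No. I(U;V) = 0.0038 bits, which is ≤ 0.1 bits.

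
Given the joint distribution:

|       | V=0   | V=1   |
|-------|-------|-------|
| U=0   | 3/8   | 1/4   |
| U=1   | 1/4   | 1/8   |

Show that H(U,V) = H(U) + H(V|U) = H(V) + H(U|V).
Marginal P(U) (row sums):
  P(U=0) = 3/8 + 1/4 = 5/8
  P(U=1) = 1/4 + 1/8 = 3/8
Marginal P(V) (column sums):
  P(V=0) = 3/8 + 1/4 = 5/8
  P(V=1) = 1/4 + 1/8 = 3/8

Decomposition 1: H(U) + H(V|U)
H(U) = -[(5/8)·log₂(5/8) + (3/8)·log₂(3/8)]
  = 0.4238 + 0.5306
  = 0.9544 bits
H(V|U) = -Σ P(U,V)·log₂ P(V|U), where P(V|U) = P(U,V) / P(U)
  (U=0,V=0): P(V|U) = (3/8)/(5/8) = 3/5;  -(3/8)·log₂(3/5) = 0.2764
  (U=0,V=1): P(V|U) = (1/4)/(5/8) = 2/5;  -(1/4)·log₂(2/5) = 0.3305
  (U=1,V=0): P(V|U) = (1/4)/(3/8) = 2/3;  -(1/4)·log₂(2/3) = 0.1462
  (U=1,V=1): P(V|U) = (1/8)/(3/8) = 1/3;  -(1/8)·log₂(1/3) = 0.1981
H(V|U) = 0.2764 + 0.3305 + 0.1462 + 0.1981
  = 0.9512 bits
H(U) + H(V|U) = 0.9544 + 0.9512 = 1.9056 bits

Decomposition 2: H(V) + H(U|V)
H(V) = -[(5/8)·log₂(5/8) + (3/8)·log₂(3/8)]
  = 0.4238 + 0.5306
  = 0.9544 bits
H(U|V) = -Σ P(U,V)·log₂ P(U|V), where P(U|V) = P(U,V) / P(V)
  (U=0,V=0): P(U|V) = (3/8)/(5/8) = 3/5;  -(3/8)·log₂(3/5) = 0.2764
  (U=0,V=1): P(U|V) = (1/4)/(3/8) = 2/3;  -(1/4)·log₂(2/3) = 0.1462
  (U=1,V=0): P(U|V) = (1/4)/(5/8) = 2/5;  -(1/4)·log₂(2/5) = 0.3305
  (U=1,V=1): P(U|V) = (1/8)/(3/8) = 1/3;  -(1/8)·log₂(1/3) = 0.1981
H(U|V) = 0.2764 + 0.1462 + 0.3305 + 0.1981
  = 0.9512 bits
H(V) + H(U|V) = 0.9544 + 0.9512 = 1.9056 bits

Direct computation of the joint entropy:
H(U,V) = -[(3/8)·log₂(3/8) + (1/4)·log₂(1/4) + (1/4)·log₂(1/4) + (1/8)·log₂(1/8)]
  = 0.5306 + 0.5000 + 0.5000 + 0.3750
  = 1.9056 bits

All three agree: H(U,V) = 1.9056 bits ✓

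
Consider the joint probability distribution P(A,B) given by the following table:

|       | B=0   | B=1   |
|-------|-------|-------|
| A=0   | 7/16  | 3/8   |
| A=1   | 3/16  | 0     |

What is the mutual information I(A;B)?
Marginal P(A) (row sums):
  P(A=0) = 7/16 + 3/8 = 13/16
  P(A=1) = 3/16 + 0 = 3/16
Marginal P(B) (column sums):
  P(B=0) = 7/16 + 3/16 = 5/8
  P(B=1) = 3/8 + 0 = 3/8

H(A) = -[(13/16)·log₂(13/16) + (3/16)·log₂(3/16)]
  = 0.2434 + 0.4528
  = 0.6962 bits
H(B) = -[(5/8)·log₂(5/8) + (3/8)·log₂(3/8)]
  = 0.4238 + 0.5306
  = 0.9544 bits
H(A,B) = -[(7/16)·log₂(7/16) + (3/8)·log₂(3/8) + (3/16)·log₂(3/16)]
  = 0.5218 + 0.5306 + 0.4528
  = 1.5052 bits

I(A;B) = H(A) + H(B) - H(A,B)
  = 0.6962 + 0.9544 - 1.5052
  = 0.1454 bits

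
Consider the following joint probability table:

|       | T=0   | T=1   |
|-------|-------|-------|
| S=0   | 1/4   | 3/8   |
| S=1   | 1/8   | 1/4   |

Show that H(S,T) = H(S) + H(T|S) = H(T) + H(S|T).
Marginal P(S) (row sums):
  P(S=0) = 1/4 + 3/8 = 5/8
  P(S=1) = 1/8 + 1/4 = 3/8
Marginal P(T) (column sums):
  P(T=0) = 1/4 + 1/8 = 3/8
  P(T=1) = 3/8 + 1/4 = 5/8

Decomposition 1: H(S) + H(T|S)
H(S) = -[(5/8)·log₂(5/8) + (3/8)·log₂(3/8)]
  = 0.4238 + 0.5306
  = 0.9544 bits
H(T|S) = -Σ P(S,T)·log₂ P(T|S), where P(T|S) = P(S,T) / P(S)
  (S=0,T=0): P(T|S) = (1/4)/(5/8) = 2/5;  -(1/4)·log₂(2/5) = 0.3305
  (S=0,T=1): P(T|S) = (3/8)/(5/8) = 3/5;  -(3/8)·log₂(3/5) = 0.2764
  (S=1,T=0): P(T|S) = (1/8)/(3/8) = 1/3;  -(1/8)·log₂(1/3) = 0.1981
  (S=1,T=1): P(T|S) = (1/4)/(3/8) = 2/3;  -(1/4)·log₂(2/3) = 0.1462
H(T|S) = 0.3305 + 0.2764 + 0.1981 + 0.1462
  = 0.9512 bits
H(S) + H(T|S) = 0.9544 + 0.9512 = 1.9056 bits

Decomposition 2: H(T) + H(S|T)
H(T) = -[(3/8)·log₂(3/8) + (5/8)·log₂(5/8)]
  = 0.5306 + 0.4238
  = 0.9544 bits
H(S|T) = -Σ P(S,T)·log₂ P(S|T), where P(S|T) = P(S,T) / P(T)
  (S=0,T=0): P(S|T) = (1/4)/(3/8) = 2/3;  -(1/4)·log₂(2/3) = 0.1462
  (S=0,T=1): P(S|T) = (3/8)/(5/8) = 3/5;  -(3/8)·log₂(3/5) = 0.2764
  (S=1,T=0): P(S|T) = (1/8)/(3/8) = 1/3;  -(1/8)·log₂(1/3) = 0.1981
  (S=1,T=1): P(S|T) = (1/4)/(5/8) = 2/5;  -(1/4)·log₂(2/5) = 0.3305
H(S|T) = 0.1462 + 0.2764 + 0.1981 + 0.3305
  = 0.9512 bits
H(T) + H(S|T) = 0.9544 + 0.9512 = 1.9056 bits

Direct computation of the joint entropy:
H(S,T) = -[(1/4)·log₂(1/4) + (3/8)·log₂(3/8) + (1/8)·log₂(1/8) + (1/4)·log₂(1/4)]
  = 0.5000 + 0.5306 + 0.3750 + 0.5000
  = 1.9056 bits

All three agree: H(S,T) = 1.9056 bits ✓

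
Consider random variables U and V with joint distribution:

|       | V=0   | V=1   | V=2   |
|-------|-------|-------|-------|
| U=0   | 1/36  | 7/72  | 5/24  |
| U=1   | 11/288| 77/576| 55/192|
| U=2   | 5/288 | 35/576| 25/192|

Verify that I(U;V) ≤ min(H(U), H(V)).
Marginal P(U) (row sums):
  P(U=0) = 1/36 + 7/72 + 5/24 = 1/3
  P(U=1) = 11/288 + 77/576 + 55/192 = 11/24
  P(U=2) = 5/288 + 35/576 + 25/192 = 5/24
Marginal P(V) (column sums):
  P(V=0) = 1/36 + 11/288 + 5/288 = 1/12
  P(V=1) = 7/72 + 77/576 + 35/576 = 7/24
  P(V=2) = 5/24 + 55/192 + 25/192 = 5/8

H(U) = -[(1/3)·log₂(1/3) + (11/24)·log₂(11/24) + (5/24)·log₂(5/24)]
  = 0.5283 + 0.5159 + 0.4715
  = 1.5157 bits
H(V) = -[(1/12)·log₂(1/12) + (7/24)·log₂(7/24) + (5/8)·log₂(5/8)]
  = 0.2987 + 0.5185 + 0.4238
  = 1.2410 bits
H(U,V) = -[(1/36)·log₂(1/36) + (7/72)·log₂(7/72) + (5/24)·log₂(5/24) + (11/288)·log₂(11/288) + (77/576)·log₂(77/576) + (55/192)·log₂(55/192) + (5/288)·log₂(5/288) + (35/576)·log₂(35/576) + (25/192)·log₂(25/192)]
  = 0.1436 + 0.3269 + 0.4715 + 0.1799 + 0.3881 + 0.5167 + 0.1015 + 0.2455 + 0.3830
  = 2.7567 bits

I(U;V) = H(U) + H(V) - H(U,V)
  = 1.5157 + 1.2410 - 2.7567
  = 0.0000 bits

min(H(U), H(V)) = min(1.5157, 1.2410) = 1.2410 bits
Since 0.0000 ≤ 1.2410, the bound is satisfied ✓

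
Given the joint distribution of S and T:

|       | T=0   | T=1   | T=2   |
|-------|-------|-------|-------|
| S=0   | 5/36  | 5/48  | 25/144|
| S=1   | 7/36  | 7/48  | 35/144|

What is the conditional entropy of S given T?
Marginal P(T) (column sums):
  P(T=0) = 5/36 + 7/36 = 1/3
  P(T=1) = 5/48 + 7/48 = 1/4
  P(T=2) = 25/144 + 35/144 = 5/12

H(S|T) = -Σ P(S,T)·log₂ P(S|T), where P(S|T) = P(S,T) / P(T)
  (S=0,T=0): P(S|T) = (5/36)/(1/3) = 5/12;  -(5/36)·log₂(5/12) = 0.1754
  (S=0,T=1): P(S|T) = (5/48)/(1/4) = 5/12;  -(5/48)·log₂(5/12) = 0.1316
  (S=0,T=2): P(S|T) = (25/144)/(5/12) = 5/12;  -(25/144)·log₂(5/12) = 0.2193
  (S=1,T=0): P(S|T) = (7/36)/(1/3) = 7/12;  -(7/36)·log₂(7/12) = 0.1512
  (S=1,T=1): P(S|T) = (7/48)/(1/4) = 7/12;  -(7/48)·log₂(7/12) = 0.1134
  (S=1,T=2): P(S|T) = (35/144)/(5/12) = 7/12;  -(35/144)·log₂(7/12) = 0.1890
H(S|T) = 0.1754 + 0.1316 + 0.2193 + 0.1512 + 0.1134 + 0.1890
  = 0.9799 bits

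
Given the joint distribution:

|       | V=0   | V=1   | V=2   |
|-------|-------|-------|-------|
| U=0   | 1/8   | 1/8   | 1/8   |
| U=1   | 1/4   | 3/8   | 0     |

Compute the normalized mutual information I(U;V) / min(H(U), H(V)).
Marginal P(U) (row sums):
  P(U=0) = 1/8 + 1/8 + 1/8 = 3/8
  P(U=1) = 1/4 + 3/8 + 0 = 5/8
Marginal P(V) (column sums):
  P(V=0) = 1/8 + 1/4 = 3/8
  P(V=1) = 1/8 + 3/8 = 1/2
  P(V=2) = 1/8 + 0 = 1/8

H(U) = -[(3/8)·log₂(3/8) + (5/8)·log₂(5/8)]
  = 0.5306 + 0.4238
  = 0.9544 bits
H(V) = -[(3/8)·log₂(3/8) + (1/2)·log₂(1/2) + (1/8)·log₂(1/8)]
  = 0.5306 + 0.5000 + 0.3750
  = 1.4056 bits
H(U,V) = -[(1/8)·log₂(1/8) + (1/8)·log₂(1/8) + (1/8)·log₂(1/8) + (1/4)·log₂(1/4) + (3/8)·log₂(3/8)]
  = 0.3750 + 0.3750 + 0.3750 + 0.5000 + 0.5306
  = 2.1556 bits

I(U;V) = H(U) + H(V) - H(U,V)
  = 0.9544 + 1.4056 - 2.1556
  = 0.2044 bits

min(H(U), H(V)) = min(0.9544, 1.4056) = 0.9544 bits
Normalized MI = 0.2044 / 0.9544 = 0.2142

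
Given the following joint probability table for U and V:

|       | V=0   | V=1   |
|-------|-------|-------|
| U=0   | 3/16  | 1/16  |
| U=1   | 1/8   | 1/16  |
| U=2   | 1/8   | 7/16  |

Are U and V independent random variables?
Marginal P(U) (row sums):
  P(U=0) = 3/16 + 1/16 = 1/4
  P(U=1) = 1/8 + 1/16 = 3/16
  P(U=2) = 1/8 + 7/16 = 9/16
Marginal P(V) (column sums):
  P(V=0) = 3/16 + 1/8 + 1/8 = 7/16
  P(V=1) = 1/16 + 1/16 + 7/16 = 9/16

U and V are independent iff P(U=i,V=j) = P(U=i)·P(V=j) for every cell.
  P(U=0)·P(V=0) = 1/4 × 7/16 = 7/64, but P(U=0,V=0) = 3/16 ✗

No, U and V are not independent. Quantitatively, I(U;V) > 0:

H(U) = -[(1/4)·log₂(1/4) + (3/16)·log₂(3/16) + (9/16)·log₂(9/16)]
  = 0.5000 + 0.4528 + 0.4669
  = 1.4197 bits
H(V) = -[(7/16)·log₂(7/16) + (9/16)·log₂(9/16)]
  = 0.5218 + 0.4669
  = 0.9887 bits
H(U,V) = -[(3/16)·log₂(3/16) + (1/16)·log₂(1/16) + (1/8)·log₂(1/8) + (1/16)·log₂(1/16) + (1/8)·log₂(1/8) + (7/16)·log₂(7/16)]
  = 0.4528 + 0.2500 + 0.3750 + 0.2500 + 0.3750 + 0.5218
  = 2.2246 bits
I(U;V) = H(U) + H(V) - H(U,V) = 1.4197 + 0.9887 - 2.2246 = 0.1838 bits > 0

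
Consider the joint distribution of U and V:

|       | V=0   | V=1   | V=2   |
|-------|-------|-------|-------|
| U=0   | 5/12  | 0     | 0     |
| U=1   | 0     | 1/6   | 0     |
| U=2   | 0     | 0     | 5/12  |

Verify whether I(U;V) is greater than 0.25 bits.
Marginal P(U) (row sums):
  P(U=0) = 5/12 + 0 + 0 = 5/12
  P(U=1) = 0 + 1/6 + 0 = 1/6
  P(U=2) = 0 + 0 + 5/12 = 5/12
Marginal P(V) (column sums):
  P(V=0) = 5/12 + 0 + 0 = 5/12
  P(V=1) = 0 + 1/6 + 0 = 1/6
  P(V=2) = 0 + 0 + 5/12 = 5/12

H(U) = -[(5/12)·log₂(5/12) + (1/6)·log₂(1/6) + (5/12)·log₂(5/12)]
  = 0.5263 + 0.4308 + 0.5263
  = 1.4834 bits
H(V) = -[(5/12)·log₂(5/12) + (1/6)·log₂(1/6) + (5/12)·log₂(5/12)]
  = 0.5263 + 0.4308 + 0.5263
  = 1.4834 bits
H(U,V) = -[(5/12)·log₂(5/12) + (1/6)·log₂(1/6) + (5/12)·log₂(5/12)]
  = 0.5263 + 0.4308 + 0.5263
  = 1.4834 bits

I(U;V) = H(U) + H(V) - H(U,V)
  = 1.4834 + 1.4834 - 1.4834
  = 1.4834 bits

Yes. I(U;V) = 1.4834 bits, which is > 0.25 bits.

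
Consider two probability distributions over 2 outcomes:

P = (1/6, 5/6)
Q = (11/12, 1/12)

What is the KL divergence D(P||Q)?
D(P||Q) = Σ P(i) log₂(P(i)/Q(i))
  i=0: (1/6) × log₂((1/6)/(11/12)) = (1/6) × log₂(2/11) = -0.4099
  i=1: (5/6) × log₂((5/6)/(1/12)) = (5/6) × log₂(10) = 2.7683
D(P||Q) = -0.4099 + 2.7683
  = 2.3584 bits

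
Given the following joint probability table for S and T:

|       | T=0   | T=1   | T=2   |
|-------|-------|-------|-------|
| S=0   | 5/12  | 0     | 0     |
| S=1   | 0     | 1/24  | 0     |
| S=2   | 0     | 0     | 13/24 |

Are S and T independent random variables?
Marginal P(S) (row sums):
  P(S=0) = 5/12 + 0 + 0 = 5/12
  P(S=1) = 0 + 1/24 + 0 = 1/24
  P(S=2) = 0 + 0 + 13/24 = 13/24
Marginal P(T) (column sums):
  P(T=0) = 5/12 + 0 + 0 = 5/12
  P(T=1) = 0 + 1/24 + 0 = 1/24
  P(T=2) = 0 + 0 + 13/24 = 13/24

S and T are independent iff P(S=i,T=j) = P(S=i)·P(T=j) for every cell.
  P(S=0)·P(T=0) = 5/12 × 5/12 = 25/144, but P(S=0,T=0) = 5/12 ✗

No, S and T are not independent. Quantitatively, I(S;T) > 0:

H(S) = -[(5/12)·log₂(5/12) + (1/24)·log₂(1/24) + (13/24)·log₂(13/24)]
  = 0.5263 + 0.1910 + 0.4791
  = 1.1964 bits
H(T) = -[(5/12)·log₂(5/12) + (1/24)·log₂(1/24) + (13/24)·log₂(13/24)]
  = 0.5263 + 0.1910 + 0.4791
  = 1.1964 bits
H(S,T) = -[(5/12)·log₂(5/12) + (1/24)·log₂(1/24) + (13/24)·log₂(13/24)]
  = 0.5263 + 0.1910 + 0.4791
  = 1.1964 bits
I(S;T) = H(S) + H(T) - H(S,T) = 1.1964 + 1.1964 - 1.1964 = 1.1964 bits > 0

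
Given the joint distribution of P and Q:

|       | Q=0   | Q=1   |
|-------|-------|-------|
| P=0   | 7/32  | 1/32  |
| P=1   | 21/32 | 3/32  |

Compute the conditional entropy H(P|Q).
Marginal P(Q) (column sums):
  P(Q=0) = 7/32 + 21/32 = 7/8
  P(Q=1) = 1/32 + 3/32 = 1/8

H(P|Q) = -Σ P(P,Q)·log₂ P(P|Q), where P(P|Q) = P(P,Q) / P(Q)
  (P=0,Q=0): P(P|Q) = (7/32)/(7/8) = 1/4;  -(7/32)·log₂(1/4) = 0.4375
  (P=0,Q=1): P(P|Q) = (1/32)/(1/8) = 1/4;  -(1/32)·log₂(1/4) = 0.0625
  (P=1,Q=0): P(P|Q) = (21/32)/(7/8) = 3/4;  -(21/32)·log₂(3/4) = 0.2724
  (P=1,Q=1): P(P|Q) = (3/32)/(1/8) = 3/4;  -(3/32)·log₂(3/4) = 0.0389
H(P|Q) = 0.4375 + 0.0625 + 0.2724 + 0.0389
  = 0.8113 bits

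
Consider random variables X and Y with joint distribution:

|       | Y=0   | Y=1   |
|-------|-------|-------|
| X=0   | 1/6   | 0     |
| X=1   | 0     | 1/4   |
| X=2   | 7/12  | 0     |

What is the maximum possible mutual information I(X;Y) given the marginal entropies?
The upper bound on mutual information is I(X;Y) ≤ min(H(X), H(Y)).

Marginal P(X) (row sums):
  P(X=0) = 1/6 + 0 = 1/6
  P(X=1) = 0 + 1/4 = 1/4
  P(X=2) = 7/12 + 0 = 7/12
Marginal P(Y) (column sums):
  P(Y=0) = 1/6 + 0 + 7/12 = 3/4
  P(Y=1) = 0 + 1/4 + 0 = 1/4

H(X) = -[(1/6)·log₂(1/6) + (1/4)·log₂(1/4) + (7/12)·log₂(7/12)]
  = 0.4308 + 0.5000 + 0.4536
  = 1.3844 bits
H(Y) = -[(3/4)·log₂(3/4) + (1/4)·log₂(1/4)]
  = 0.3113 + 0.5000
  = 0.8113 bits

Maximum possible I(X;Y) = min(1.3844, 0.8113) = 0.8113 bits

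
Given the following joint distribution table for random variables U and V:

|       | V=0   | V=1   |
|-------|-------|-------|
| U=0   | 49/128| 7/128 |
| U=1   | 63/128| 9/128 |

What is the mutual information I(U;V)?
Marginal P(U) (row sums):
  P(U=0) = 49/128 + 7/128 = 7/16
  P(U=1) = 63/128 + 9/128 = 9/16
Marginal P(V) (column sums):
  P(V=0) = 49/128 + 63/128 = 7/8
  P(V=1) = 7/128 + 9/128 = 1/8

H(U) = -[(7/16)·log₂(7/16) + (9/16)·log₂(9/16)]
  = 0.5218 + 0.4669
  = 0.9887 bits
H(V) = -[(7/8)·log₂(7/8) + (1/8)·log₂(1/8)]
  = 0.1686 + 0.3750
  = 0.5436 bits
H(U,V) = -[(49/128)·log₂(49/128) + (7/128)·log₂(7/128) + (63/128)·log₂(63/128) + (9/128)·log₂(9/128)]
  = 0.5303 + 0.2293 + 0.5034 + 0.2693
  = 1.5323 bits

I(U;V) = H(U) + H(V) - H(U,V)
  = 0.9887 + 0.5436 - 1.5323
  = 0.0000 bits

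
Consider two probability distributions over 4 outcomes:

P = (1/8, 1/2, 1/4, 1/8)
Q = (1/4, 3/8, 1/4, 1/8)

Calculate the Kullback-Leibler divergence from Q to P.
D(P||Q) = Σ P(i) log₂(P(i)/Q(i))
  i=0: (1/8) × log₂((1/8)/(1/4)) = (1/8) × log₂(1/2) = -0.1250
  i=1: (1/2) × log₂((1/2)/(3/8)) = (1/2) × log₂(4/3) = 0.2075
  i=2: (1/4) × log₂((1/4)/(1/4)) = (1/4) × log₂(1) = 0.0000
  i=3: (1/8) × log₂((1/8)/(1/8)) = (1/8) × log₂(1) = 0.0000
D(P||Q) = -0.1250 + 0.2075 + 0.0000 + 0.0000
  = 0.0825 bits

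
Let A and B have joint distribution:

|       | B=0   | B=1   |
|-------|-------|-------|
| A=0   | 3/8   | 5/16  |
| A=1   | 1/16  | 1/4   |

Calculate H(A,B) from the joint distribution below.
H(A,B) = -Σ P(A,B) log₂ P(A,B), summed over the non-zero cells:
H(A,B) = -[(3/8)·log₂(3/8) + (5/16)·log₂(5/16) + (1/16)·log₂(1/16) + (1/4)·log₂(1/4)]
  = 0.5306 + 0.5244 + 0.2500 + 0.5000
  = 1.8050 bits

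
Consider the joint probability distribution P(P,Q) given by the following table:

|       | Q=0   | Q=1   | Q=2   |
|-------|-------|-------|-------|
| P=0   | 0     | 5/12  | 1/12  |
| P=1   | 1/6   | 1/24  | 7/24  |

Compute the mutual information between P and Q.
Marginal P(P) (row sums):
  P(P=0) = 0 + 5/12 + 1/12 = 1/2
  P(P=1) = 1/6 + 1/24 + 7/24 = 1/2
Marginal P(Q) (column sums):
  P(Q=0) = 0 + 1/6 = 1/6
  P(Q=1) = 5/12 + 1/24 = 11/24
  P(Q=2) = 1/12 + 7/24 = 3/8

H(P) = -[(1/2)·log₂(1/2) + (1/2)·log₂(1/2)]
  = 0.5000 + 0.5000
  = 1.0000 bits
H(Q) = -[(1/6)·log₂(1/6) + (11/24)·log₂(11/24) + (3/8)·log₂(3/8)]
  = 0.4308 + 0.5159 + 0.5306
  = 1.4773 bits
H(P,Q) = -[(5/12)·log₂(5/12) + (1/12)·log₂(1/12) + (1/6)·log₂(1/6) + (1/24)·log₂(1/24) + (7/24)·log₂(7/24)]
  = 0.5263 + 0.2987 + 0.4308 + 0.1910 + 0.5185
  = 1.9653 bits

I(P;Q) = H(P) + H(Q) - H(P,Q)
  = 1.0000 + 1.4773 - 1.9653
  = 0.5120 bits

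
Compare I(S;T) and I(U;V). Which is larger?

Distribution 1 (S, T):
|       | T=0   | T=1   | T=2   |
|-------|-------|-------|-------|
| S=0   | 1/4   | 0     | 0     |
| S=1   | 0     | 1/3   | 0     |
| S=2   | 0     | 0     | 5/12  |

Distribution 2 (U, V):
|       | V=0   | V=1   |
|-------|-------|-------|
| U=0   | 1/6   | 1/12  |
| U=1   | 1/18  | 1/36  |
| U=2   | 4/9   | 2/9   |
Distribution 1 (S, T):
Marginal P(S) (row sums):
  P(S=0) = 1/4 + 0 + 0 = 1/4
  P(S=1) = 0 + 1/3 + 0 = 1/3
  P(S=2) = 0 + 0 + 5/12 = 5/12
Marginal P(T) (column sums):
  P(T=0) = 1/4 + 0 + 0 = 1/4
  P(T=1) = 0 + 1/3 + 0 = 1/3
  P(T=2) = 0 + 0 + 5/12 = 5/12

H(S) = -[(1/4)·log₂(1/4) + (1/3)·log₂(1/3) + (5/12)·log₂(5/12)]
  = 0.5000 + 0.5283 + 0.5263
  = 1.5546 bits
H(T) = -[(1/4)·log₂(1/4) + (1/3)·log₂(1/3) + (5/12)·log₂(5/12)]
  = 0.5000 + 0.5283 + 0.5263
  = 1.5546 bits
H(S,T) = -[(1/4)·log₂(1/4) + (1/3)·log₂(1/3) + (5/12)·log₂(5/12)]
  = 0.5000 + 0.5283 + 0.5263
  = 1.5546 bits

I(S;T) = H(S) + H(T) - H(S,T)
  = 1.5546 + 1.5546 - 1.5546
  = 1.5546 bits

Distribution 2 (U, V):
Marginal P(U) (row sums):
  P(U=0) = 1/6 + 1/12 = 1/4
  P(U=1) = 1/18 + 1/36 = 1/12
  P(U=2) = 4/9 + 2/9 = 2/3
Marginal P(V) (column sums):
  P(V=0) = 1/6 + 1/18 + 4/9 = 2/3
  P(V=1) = 1/12 + 1/36 + 2/9 = 1/3

H(U) = -[(1/4)·log₂(1/4) + (1/12)·log₂(1/12) + (2/3)·log₂(2/3)]
  = 0.5000 + 0.2987 + 0.3900
  = 1.1887 bits
H(V) = -[(2/3)·log₂(2/3) + (1/3)·log₂(1/3)]
  = 0.3900 + 0.5283
  = 0.9183 bits
H(U,V) = -[(1/6)·log₂(1/6) + (1/12)·log₂(1/12) + (1/18)·log₂(1/18) + (1/36)·log₂(1/36) + (4/9)·log₂(4/9) + (2/9)·log₂(2/9)]
  = 0.4308 + 0.2987 + 0.2317 + 0.1436 + 0.5200 + 0.4822
  = 2.1070 bits

I(U;V) = H(U) + H(V) - H(U,V)
  = 1.1887 + 0.9183 - 2.1070
  = 0.0000 bits

I(S;T) = 1.5546 bits > I(U;V) = 0.0000 bits, so (S, T) has the higher mutual information (stronger dependence).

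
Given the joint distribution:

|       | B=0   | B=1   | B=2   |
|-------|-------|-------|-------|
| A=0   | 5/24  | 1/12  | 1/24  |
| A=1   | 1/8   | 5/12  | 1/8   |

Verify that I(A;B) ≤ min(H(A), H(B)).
Marginal P(A) (row sums):
  P(A=0) = 5/24 + 1/12 + 1/24 = 1/3
  P(A=1) = 1/8 + 5/12 + 1/8 = 2/3
Marginal P(B) (column sums):
  P(B=0) = 5/24 + 1/8 = 1/3
  P(B=1) = 1/12 + 5/12 = 1/2
  P(B=2) = 1/24 + 1/8 = 1/6

H(A) = -[(1/3)·log₂(1/3) + (2/3)·log₂(2/3)]
  = 0.5283 + 0.3900
  = 0.9183 bits
H(B) = -[(1/3)·log₂(1/3) + (1/2)·log₂(1/2) + (1/6)·log₂(1/6)]
  = 0.5283 + 0.5000 + 0.4308
  = 1.4591 bits
H(A,B) = -[(5/24)·log₂(5/24) + (1/12)·log₂(1/12) + (1/24)·log₂(1/24) + (1/8)·log₂(1/8) + (5/12)·log₂(5/12) + (1/8)·log₂(1/8)]
  = 0.4715 + 0.2987 + 0.1910 + 0.3750 + 0.5263 + 0.3750
  = 2.2375 bits

I(A;B) = H(A) + H(B) - H(A,B)
  = 0.9183 + 1.4591 - 2.2375
  = 0.1399 bits

min(H(A), H(B)) = min(0.9183, 1.4591) = 0.9183 bits
Since 0.1399 ≤ 0.9183, the bound is satisfied ✓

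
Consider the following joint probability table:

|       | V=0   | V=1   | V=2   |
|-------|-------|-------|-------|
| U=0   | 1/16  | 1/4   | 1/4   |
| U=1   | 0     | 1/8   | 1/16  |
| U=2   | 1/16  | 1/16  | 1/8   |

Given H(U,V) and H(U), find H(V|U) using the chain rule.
From the chain rule: H(U,V) = H(U) + H(V|U)
Therefore: H(V|U) = H(U,V) - H(U)

H(U,V) = -[(1/16)·log₂(1/16) + (1/4)·log₂(1/4) + (1/4)·log₂(1/4) + (1/8)·log₂(1/8) + (1/16)·log₂(1/16) + (1/16)·log₂(1/16) + (1/16)·log₂(1/16) + (1/8)·log₂(1/8)]
  = 0.2500 + 0.5000 + 0.5000 + 0.3750 + 0.2500 + 0.2500 + 0.2500 + 0.3750
  = 2.7500 bits
Marginal P(U) (row sums):
  P(U=0) = 1/16 + 1/4 + 1/4 = 9/16
  P(U=1) = 0 + 1/8 + 1/16 = 3/16
  P(U=2) = 1/16 + 1/16 + 1/8 = 1/4
H(U) = -[(9/16)·log₂(9/16) + (3/16)·log₂(3/16) + (1/4)·log₂(1/4)]
  = 0.4669 + 0.4528 + 0.5000
  = 1.4197 bits

H(V|U) = 2.7500 - 1.4197 = 1.3303 bits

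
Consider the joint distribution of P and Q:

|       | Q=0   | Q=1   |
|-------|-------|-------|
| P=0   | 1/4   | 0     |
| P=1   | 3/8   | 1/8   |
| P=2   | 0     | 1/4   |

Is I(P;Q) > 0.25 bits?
Marginal P(P) (row sums):
  P(P=0) = 1/4 + 0 = 1/4
  P(P=1) = 3/8 + 1/8 = 1/2
  P(P=2) = 0 + 1/4 = 1/4
Marginal P(Q) (column sums):
  P(Q=0) = 1/4 + 3/8 + 0 = 5/8
  P(Q=1) = 0 + 1/8 + 1/4 = 3/8

H(P) = -[(1/4)·log₂(1/4) + (1/2)·log₂(1/2) + (1/4)·log₂(1/4)]
  = 0.5000 + 0.5000 + 0.5000
  = 1.5000 bits
H(Q) = -[(5/8)·log₂(5/8) + (3/8)·log₂(3/8)]
  = 0.4238 + 0.5306
  = 0.9544 bits
H(P,Q) = -[(1/4)·log₂(1/4) + (3/8)·log₂(3/8) + (1/8)·log₂(1/8) + (1/4)·log₂(1/4)]
  = 0.5000 + 0.5306 + 0.3750 + 0.5000
  = 1.9056 bits

I(P;Q) = H(P) + H(Q) - H(P,Q)
  = 1.5000 + 0.9544 - 1.9056
  = 0.5488 bits

Yes. I(P;Q) = 0.5488 bits, which is > 0.25 bits.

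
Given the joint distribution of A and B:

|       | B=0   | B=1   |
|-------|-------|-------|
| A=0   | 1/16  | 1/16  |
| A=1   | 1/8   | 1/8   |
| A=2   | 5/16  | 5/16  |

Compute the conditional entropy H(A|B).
Marginal P(B) (column sums):
  P(B=0) = 1/16 + 1/8 + 5/16 = 1/2
  P(B=1) = 1/16 + 1/8 + 5/16 = 1/2

H(A|B) = -Σ P(A,B)·log₂ P(A|B), where P(A|B) = P(A,B) / P(B)
  (A=0,B=0): P(A|B) = (1/16)/(1/2) = 1/8;  -(1/16)·log₂(1/8) = 0.1875
  (A=0,B=1): P(A|B) = (1/16)/(1/2) = 1/8;  -(1/16)·log₂(1/8) = 0.1875
  (A=1,B=0): P(A|B) = (1/8)/(1/2) = 1/4;  -(1/8)·log₂(1/4) = 0.2500
  (A=1,B=1): P(A|B) = (1/8)/(1/2) = 1/4;  -(1/8)·log₂(1/4) = 0.2500
  (A=2,B=0): P(A|B) = (5/16)/(1/2) = 5/8;  -(5/16)·log₂(5/8) = 0.2119
  (A=2,B=1): P(A|B) = (5/16)/(1/2) = 5/8;  -(5/16)·log₂(5/8) = 0.2119
H(A|B) = 0.1875 + 0.1875 + 0.2500 + 0.2500 + 0.2119 + 0.2119
  = 1.2988 bits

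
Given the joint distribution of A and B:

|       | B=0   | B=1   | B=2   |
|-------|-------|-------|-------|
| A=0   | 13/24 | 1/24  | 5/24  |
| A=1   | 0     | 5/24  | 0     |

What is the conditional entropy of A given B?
Marginal P(B) (column sums):
  P(B=0) = 13/24 + 0 = 13/24
  P(B=1) = 1/24 + 5/24 = 1/4
  P(B=2) = 5/24 + 0 = 5/24

H(A|B) = -Σ P(A,B)·log₂ P(A|B), where P(A|B) = P(A,B) / P(B)
  (cells with P(A,B) = 0 contribute 0)
  (A=0,B=0): P(A|B) = (13/24)/(13/24) = 1;  -(13/24)·log₂(1) = 0.0000
  (A=0,B=1): P(A|B) = (1/24)/(1/4) = 1/6;  -(1/24)·log₂(1/6) = 0.1077
  (A=0,B=2): P(A|B) = (5/24)/(5/24) = 1;  -(5/24)·log₂(1) = 0.0000
  (A=1,B=1): P(A|B) = (5/24)/(1/4) = 5/6;  -(5/24)·log₂(5/6) = 0.0548
H(A|B) = 0.0000 + 0.1077 + 0.0000 + 0.0548
  = 0.1625 bits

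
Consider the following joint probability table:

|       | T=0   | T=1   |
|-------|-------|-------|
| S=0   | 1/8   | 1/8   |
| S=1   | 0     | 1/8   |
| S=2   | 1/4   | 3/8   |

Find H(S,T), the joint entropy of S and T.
H(S,T) = -Σ P(S,T) log₂ P(S,T), summed over the non-zero cells:
H(S,T) = -[(1/8)·log₂(1/8) + (1/8)·log₂(1/8) + (1/8)·log₂(1/8) + (1/4)·log₂(1/4) + (3/8)·log₂(3/8)]
  = 0.3750 + 0.3750 + 0.3750 + 0.5000 + 0.5306
  = 2.1556 bits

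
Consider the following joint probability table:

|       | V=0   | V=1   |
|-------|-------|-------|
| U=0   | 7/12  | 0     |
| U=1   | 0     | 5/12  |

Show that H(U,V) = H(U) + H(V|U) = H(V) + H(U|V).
Marginal P(U) (row sums):
  P(U=0) = 7/12 + 0 = 7/12
  P(U=1) = 0 + 5/12 = 5/12
Marginal P(V) (column sums):
  P(V=0) = 7/12 + 0 = 7/12
  P(V=1) = 0 + 5/12 = 5/12

Decomposition 1: H(U) + H(V|U)
H(U) = -[(7/12)·log₂(7/12) + (5/12)·log₂(5/12)]
  = 0.4536 + 0.5263
  = 0.9799 bits
H(V|U) = -Σ P(U,V)·log₂ P(V|U), where P(V|U) = P(U,V) / P(U)
  (cells with P(U,V) = 0 contribute 0)
  (U=0,V=0): P(V|U) = (7/12)/(7/12) = 1;  -(7/12)·log₂(1) = 0.0000
  (U=1,V=1): P(V|U) = (5/12)/(5/12) = 1;  -(5/12)·log₂(1) = 0.0000
H(V|U) = 0.0000 + 0.0000
  = 0.0000 bits
H(U) + H(V|U) = 0.9799 + 0.0000 = 0.9799 bits

Decomposition 2: H(V) + H(U|V)
H(V) = -[(7/12)·log₂(7/12) + (5/12)·log₂(5/12)]
  = 0.4536 + 0.5263
  = 0.9799 bits
H(U|V) = -Σ P(U,V)·log₂ P(U|V), where P(U|V) = P(U,V) / P(V)
  (cells with P(U,V) = 0 contribute 0)
  (U=0,V=0): P(U|V) = (7/12)/(7/12) = 1;  -(7/12)·log₂(1) = 0.0000
  (U=1,V=1): P(U|V) = (5/12)/(5/12) = 1;  -(5/12)·log₂(1) = 0.0000
H(U|V) = 0.0000 + 0.0000
  = 0.0000 bits
H(V) + H(U|V) = 0.9799 + 0.0000 = 0.9799 bits

Direct computation of the joint entropy:
H(U,V) = -[(7/12)·log₂(7/12) + (5/12)·log₂(5/12)]
  = 0.4536 + 0.5263
  = 0.9799 bits

All three agree: H(U,V) = 0.9799 bits ✓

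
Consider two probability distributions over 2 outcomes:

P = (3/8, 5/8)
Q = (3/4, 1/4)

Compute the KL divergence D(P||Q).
D(P||Q) = Σ P(i) log₂(P(i)/Q(i))
  i=0: (3/8) × log₂((3/8)/(3/4)) = (3/8) × log₂(1/2) = -0.3750
  i=1: (5/8) × log₂((5/8)/(1/4)) = (5/8) × log₂(5/2) = 0.8262
D(P||Q) = -0.3750 + 0.8262
  = 0.4512 bits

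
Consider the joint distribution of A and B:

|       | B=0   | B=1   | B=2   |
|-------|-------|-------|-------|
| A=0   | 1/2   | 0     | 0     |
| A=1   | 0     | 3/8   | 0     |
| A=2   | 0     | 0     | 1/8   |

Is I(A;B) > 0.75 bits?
Marginal P(A) (row sums):
  P(A=0) = 1/2 + 0 + 0 = 1/2
  P(A=1) = 0 + 3/8 + 0 = 3/8
  P(A=2) = 0 + 0 + 1/8 = 1/8
Marginal P(B) (column sums):
  P(B=0) = 1/2 + 0 + 0 = 1/2
  P(B=1) = 0 + 3/8 + 0 = 3/8
  P(B=2) = 0 + 0 + 1/8 = 1/8

H(A) = -[(1/2)·log₂(1/2) + (3/8)·log₂(3/8) + (1/8)·log₂(1/8)]
  = 0.5000 + 0.5306 + 0.3750
  = 1.4056 bits
H(B) = -[(1/2)·log₂(1/2) + (3/8)·log₂(3/8) + (1/8)·log₂(1/8)]
  = 0.5000 + 0.5306 + 0.3750
  = 1.4056 bits
H(A,B) = -[(1/2)·log₂(1/2) + (3/8)·log₂(3/8) + (1/8)·log₂(1/8)]
  = 0.5000 + 0.5306 + 0.3750
  = 1.4056 bits

I(A;B) = H(A) + H(B) - H(A,B)
  = 1.4056 + 1.4056 - 1.4056
  = 1.4056 bits

Yes. I(A;B) = 1.4056 bits, which is > 0.75 bits.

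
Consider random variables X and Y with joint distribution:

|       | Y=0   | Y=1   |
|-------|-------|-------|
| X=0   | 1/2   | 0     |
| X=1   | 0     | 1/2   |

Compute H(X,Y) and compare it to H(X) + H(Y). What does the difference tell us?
Marginal P(X) (row sums):
  P(X=0) = 1/2 + 0 = 1/2
  P(X=1) = 0 + 1/2 = 1/2
Marginal P(Y) (column sums):
  P(Y=0) = 1/2 + 0 = 1/2
  P(Y=1) = 0 + 1/2 = 1/2

H(X,Y) = -[(1/2)·log₂(1/2) + (1/2)·log₂(1/2)]
  = 0.5000 + 0.5000
  = 1.0000 bits
H(X) = -[(1/2)·log₂(1/2) + (1/2)·log₂(1/2)]
  = 0.5000 + 0.5000
  = 1.0000 bits
H(Y) = -[(1/2)·log₂(1/2) + (1/2)·log₂(1/2)]
  = 0.5000 + 0.5000
  = 1.0000 bits

H(X) + H(Y) = 1.0000 + 1.0000 = 2.0000 bits
Difference: H(X) + H(Y) - H(X,Y) = 2.0000 - 1.0000 = 1.0000 bits = I(X;Y)

The difference is the mutual information; it is positive here, so X and Y are dependent (knowing one reduces uncertainty about the other by 1.0000 bits).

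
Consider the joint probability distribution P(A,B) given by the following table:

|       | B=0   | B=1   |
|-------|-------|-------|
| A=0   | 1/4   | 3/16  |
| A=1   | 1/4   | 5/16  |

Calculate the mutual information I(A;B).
Marginal P(A) (row sums):
  P(A=0) = 1/4 + 3/16 = 7/16
  P(A=1) = 1/4 + 5/16 = 9/16
Marginal P(B) (column sums):
  P(B=0) = 1/4 + 1/4 = 1/2
  P(B=1) = 3/16 + 5/16 = 1/2

H(A) = -[(7/16)·log₂(7/16) + (9/16)·log₂(9/16)]
  = 0.5218 + 0.4669
  = 0.9887 bits
H(B) = -[(1/2)·log₂(1/2) + (1/2)·log₂(1/2)]
  = 0.5000 + 0.5000
  = 1.0000 bits
H(A,B) = -[(1/4)·log₂(1/4) + (3/16)·log₂(3/16) + (1/4)·log₂(1/4) + (5/16)·log₂(5/16)]
  = 0.5000 + 0.4528 + 0.5000 + 0.5244
  = 1.9772 bits

I(A;B) = H(A) + H(B) - H(A,B)
  = 0.9887 + 1.0000 - 1.9772
  = 0.0115 bits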